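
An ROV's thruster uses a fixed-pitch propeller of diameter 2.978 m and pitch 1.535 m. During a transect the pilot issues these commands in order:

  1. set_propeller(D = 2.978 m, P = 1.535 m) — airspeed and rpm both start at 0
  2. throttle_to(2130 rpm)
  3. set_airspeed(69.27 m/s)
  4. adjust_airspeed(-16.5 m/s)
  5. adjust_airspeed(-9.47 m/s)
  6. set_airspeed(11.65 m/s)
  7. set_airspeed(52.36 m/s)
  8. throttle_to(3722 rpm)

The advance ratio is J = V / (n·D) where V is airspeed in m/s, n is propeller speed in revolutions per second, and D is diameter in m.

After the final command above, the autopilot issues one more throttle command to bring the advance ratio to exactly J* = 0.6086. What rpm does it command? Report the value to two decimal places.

set_propeller: D = 2.978 m, P = 1.535 m (p = P/D = 0.515447); state ← (V=0, rpm=0)
throttle_to(2130): rpm ← 2130
set_airspeed(69.27): V ← 69.27 m/s
adjust_airspeed(-16.5): V ← 69.27 -16.5 = 52.77 m/s
adjust_airspeed(-9.47): V ← 52.77 -9.47 = 43.3 m/s
set_airspeed(11.65): V ← 11.65 m/s
set_airspeed(52.36): V ← 52.36 m/s
throttle_to(3722): rpm ← 3722
final state: V = 52.36 m/s, rpm = 3722 → n = rpm/60 = 62.033333 rev/s
target J* = 0.6086; solve J* = V/(n·D) for n: n = V/(J*·D) = 52.36/(0.6086 × 2.978) = 28.889698 rev/s
rpm = 60·n = 1733.381858

rpm = 1733.38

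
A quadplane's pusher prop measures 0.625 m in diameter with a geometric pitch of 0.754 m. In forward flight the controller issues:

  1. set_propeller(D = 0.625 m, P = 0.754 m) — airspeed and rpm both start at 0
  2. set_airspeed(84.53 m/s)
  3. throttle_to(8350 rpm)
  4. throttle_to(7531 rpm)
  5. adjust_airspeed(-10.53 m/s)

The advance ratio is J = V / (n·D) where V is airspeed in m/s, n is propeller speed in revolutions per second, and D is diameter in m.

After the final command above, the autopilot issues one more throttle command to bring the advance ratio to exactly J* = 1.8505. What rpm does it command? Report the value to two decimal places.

set_propeller: D = 0.625 m, P = 0.754 m (p = P/D = 1.206400); state ← (V=0, rpm=0)
set_airspeed(84.53): V ← 84.53 m/s
throttle_to(8350): rpm ← 8350
throttle_to(7531): rpm ← 7531
adjust_airspeed(-10.53): V ← 84.53 -10.53 = 74 m/s
final state: V = 74 m/s, rpm = 7531 → n = rpm/60 = 125.516667 rev/s
target J* = 1.8505; solve J* = V/(n·D) for n: n = V/(J*·D) = 74/(1.8505 × 0.625) = 63.982707 rev/s
rpm = 60·n = 3838.962443

rpm = 3838.96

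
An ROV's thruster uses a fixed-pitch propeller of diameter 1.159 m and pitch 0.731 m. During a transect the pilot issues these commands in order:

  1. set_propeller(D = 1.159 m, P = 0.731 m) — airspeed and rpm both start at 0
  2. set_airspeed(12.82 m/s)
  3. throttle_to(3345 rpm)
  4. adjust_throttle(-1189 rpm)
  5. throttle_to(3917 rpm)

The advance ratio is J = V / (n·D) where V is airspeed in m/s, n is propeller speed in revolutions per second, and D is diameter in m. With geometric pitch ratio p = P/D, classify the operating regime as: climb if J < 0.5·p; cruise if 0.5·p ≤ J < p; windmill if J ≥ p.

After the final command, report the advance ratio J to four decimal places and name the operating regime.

set_propeller: D = 1.159 m, P = 0.731 m (p = P/D = 0.630716); state ← (V=0, rpm=0)
set_airspeed(12.82): V ← 12.82 m/s
throttle_to(3345): rpm ← 3345
adjust_throttle(-1189): rpm ← 3345 -1189 = 2156
throttle_to(3917): rpm ← 3917
final state: V = 12.82 m/s, rpm = 3917 → n = rpm/60 = 65.283333 rev/s
J = V / (n·D) = 12.82 / (65.283333 × 1.159) = 0.169435
regime bands: climb J<0.3154 | cruise [0.3154, 0.6307) | windmill J≥0.6307
J = 0.1694 → climb

J = 0.1694, regime = climb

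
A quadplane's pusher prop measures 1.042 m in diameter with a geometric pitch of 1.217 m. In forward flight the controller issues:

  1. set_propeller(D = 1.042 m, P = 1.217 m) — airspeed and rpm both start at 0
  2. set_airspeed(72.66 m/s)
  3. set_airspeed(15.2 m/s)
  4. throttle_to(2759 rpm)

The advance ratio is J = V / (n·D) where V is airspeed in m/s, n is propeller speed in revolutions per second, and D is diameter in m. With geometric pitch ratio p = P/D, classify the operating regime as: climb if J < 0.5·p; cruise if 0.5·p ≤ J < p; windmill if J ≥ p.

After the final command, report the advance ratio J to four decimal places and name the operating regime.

J = 0.3172, regime = climb

set_propeller: D = 1.042 m, P = 1.217 m (p = P/D = 1.167946); state ← (V=0, rpm=0)
set_airspeed(72.66): V ← 72.66 m/s
set_airspeed(15.2): V ← 15.2 m/s
throttle_to(2759): rpm ← 2759
final state: V = 15.2 m/s, rpm = 2759 → n = rpm/60 = 45.983333 rev/s
J = V / (n·D) = 15.2 / (45.983333 × 1.042) = 0.317231
regime bands: climb J<0.5840 | cruise [0.5840, 1.1679) | windmill J≥1.1679
J = 0.3172 → climb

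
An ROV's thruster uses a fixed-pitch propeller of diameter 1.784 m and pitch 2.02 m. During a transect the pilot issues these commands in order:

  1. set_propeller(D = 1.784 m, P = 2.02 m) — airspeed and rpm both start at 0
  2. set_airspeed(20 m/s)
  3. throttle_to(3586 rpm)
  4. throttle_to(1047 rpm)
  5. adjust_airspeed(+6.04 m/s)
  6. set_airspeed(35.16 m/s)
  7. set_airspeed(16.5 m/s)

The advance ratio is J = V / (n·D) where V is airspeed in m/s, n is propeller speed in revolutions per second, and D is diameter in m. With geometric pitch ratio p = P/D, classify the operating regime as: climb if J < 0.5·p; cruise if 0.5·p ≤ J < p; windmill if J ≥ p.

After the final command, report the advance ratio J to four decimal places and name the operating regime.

set_propeller: D = 1.784 m, P = 2.02 m (p = P/D = 1.132287); state ← (V=0, rpm=0)
set_airspeed(20): V ← 20 m/s
throttle_to(3586): rpm ← 3586
throttle_to(1047): rpm ← 1047
adjust_airspeed(+6.04): V ← 20 +6.04 = 26.04 m/s
set_airspeed(35.16): V ← 35.16 m/s
set_airspeed(16.5): V ← 16.5 m/s
final state: V = 16.5 m/s, rpm = 1047 → n = rpm/60 = 17.450000 rev/s
J = V / (n·D) = 16.5 / (17.450000 × 1.784) = 0.530022
regime bands: climb J<0.5661 | cruise [0.5661, 1.1323) | windmill J≥1.1323
J = 0.5300 → climb

J = 0.5300, regime = climb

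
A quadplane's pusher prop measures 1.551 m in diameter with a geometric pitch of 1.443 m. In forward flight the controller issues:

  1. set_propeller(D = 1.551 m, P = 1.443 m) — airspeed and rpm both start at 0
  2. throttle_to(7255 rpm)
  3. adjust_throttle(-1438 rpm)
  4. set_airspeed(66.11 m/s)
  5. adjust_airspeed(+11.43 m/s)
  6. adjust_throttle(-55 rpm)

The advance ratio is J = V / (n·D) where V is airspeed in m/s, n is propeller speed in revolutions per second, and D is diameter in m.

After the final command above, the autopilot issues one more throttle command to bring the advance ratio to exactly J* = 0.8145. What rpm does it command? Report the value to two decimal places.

rpm = 3682.77

set_propeller: D = 1.551 m, P = 1.443 m (p = P/D = 0.930368); state ← (V=0, rpm=0)
throttle_to(7255): rpm ← 7255
adjust_throttle(-1438): rpm ← 7255 -1438 = 5817
set_airspeed(66.11): V ← 66.11 m/s
adjust_airspeed(+11.43): V ← 66.11 +11.43 = 77.54 m/s
adjust_throttle(-55): rpm ← 5817 -55 = 5762
final state: V = 77.54 m/s, rpm = 5762 → n = rpm/60 = 96.033333 rev/s
target J* = 0.8145; solve J* = V/(n·D) for n: n = V/(J*·D) = 77.54/(0.8145 × 1.551) = 61.379438 rev/s
rpm = 60·n = 3682.766302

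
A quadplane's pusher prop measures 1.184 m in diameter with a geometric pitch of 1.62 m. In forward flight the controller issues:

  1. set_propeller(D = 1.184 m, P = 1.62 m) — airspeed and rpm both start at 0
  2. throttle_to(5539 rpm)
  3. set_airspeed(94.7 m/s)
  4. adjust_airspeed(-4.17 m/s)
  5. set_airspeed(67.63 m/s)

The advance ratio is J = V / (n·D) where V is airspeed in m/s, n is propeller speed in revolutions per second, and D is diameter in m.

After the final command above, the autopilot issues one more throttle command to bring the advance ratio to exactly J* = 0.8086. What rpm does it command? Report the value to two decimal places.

set_propeller: D = 1.184 m, P = 1.62 m (p = P/D = 1.368243); state ← (V=0, rpm=0)
throttle_to(5539): rpm ← 5539
set_airspeed(94.7): V ← 94.7 m/s
adjust_airspeed(-4.17): V ← 94.7 -4.17 = 90.53 m/s
set_airspeed(67.63): V ← 67.63 m/s
final state: V = 67.63 m/s, rpm = 5539 → n = rpm/60 = 92.316667 rev/s
target J* = 0.8086; solve J* = V/(n·D) for n: n = V/(J*·D) = 67.63/(0.8086 × 1.184) = 70.640530 rev/s
rpm = 60·n = 4238.431791

rpm = 4238.43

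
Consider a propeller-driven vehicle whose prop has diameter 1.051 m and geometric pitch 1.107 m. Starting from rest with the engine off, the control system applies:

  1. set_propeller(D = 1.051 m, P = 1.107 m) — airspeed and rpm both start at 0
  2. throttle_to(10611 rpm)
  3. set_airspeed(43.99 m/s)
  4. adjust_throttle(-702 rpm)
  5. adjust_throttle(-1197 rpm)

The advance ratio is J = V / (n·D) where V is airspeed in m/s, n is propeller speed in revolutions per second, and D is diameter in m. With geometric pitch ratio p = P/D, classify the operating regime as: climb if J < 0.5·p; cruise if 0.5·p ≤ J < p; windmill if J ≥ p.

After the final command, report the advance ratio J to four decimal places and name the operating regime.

set_propeller: D = 1.051 m, P = 1.107 m (p = P/D = 1.053283); state ← (V=0, rpm=0)
throttle_to(10611): rpm ← 10611
set_airspeed(43.99): V ← 43.99 m/s
adjust_throttle(-702): rpm ← 10611 -702 = 9909
adjust_throttle(-1197): rpm ← 9909 -1197 = 8712
final state: V = 43.99 m/s, rpm = 8712 → n = rpm/60 = 145.200000 rev/s
J = V / (n·D) = 43.99 / (145.200000 × 1.051) = 0.288260
regime bands: climb J<0.5266 | cruise [0.5266, 1.0533) | windmill J≥1.0533
J = 0.2883 → climb

J = 0.2883, regime = climb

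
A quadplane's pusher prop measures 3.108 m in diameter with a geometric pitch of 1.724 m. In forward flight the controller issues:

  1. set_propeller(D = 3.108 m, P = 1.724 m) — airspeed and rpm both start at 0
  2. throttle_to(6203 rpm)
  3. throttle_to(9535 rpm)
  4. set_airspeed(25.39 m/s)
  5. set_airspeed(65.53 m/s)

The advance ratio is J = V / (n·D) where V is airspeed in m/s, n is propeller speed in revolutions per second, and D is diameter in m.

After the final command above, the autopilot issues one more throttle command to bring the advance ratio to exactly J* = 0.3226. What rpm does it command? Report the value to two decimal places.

rpm = 3921.44

set_propeller: D = 3.108 m, P = 1.724 m (p = P/D = 0.554698); state ← (V=0, rpm=0)
throttle_to(6203): rpm ← 6203
throttle_to(9535): rpm ← 9535
set_airspeed(25.39): V ← 25.39 m/s
set_airspeed(65.53): V ← 65.53 m/s
final state: V = 65.53 m/s, rpm = 9535 → n = rpm/60 = 158.916667 rev/s
target J* = 0.3226; solve J* = V/(n·D) for n: n = V/(J*·D) = 65.53/(0.3226 × 3.108) = 65.357404 rev/s
rpm = 60·n = 3921.444250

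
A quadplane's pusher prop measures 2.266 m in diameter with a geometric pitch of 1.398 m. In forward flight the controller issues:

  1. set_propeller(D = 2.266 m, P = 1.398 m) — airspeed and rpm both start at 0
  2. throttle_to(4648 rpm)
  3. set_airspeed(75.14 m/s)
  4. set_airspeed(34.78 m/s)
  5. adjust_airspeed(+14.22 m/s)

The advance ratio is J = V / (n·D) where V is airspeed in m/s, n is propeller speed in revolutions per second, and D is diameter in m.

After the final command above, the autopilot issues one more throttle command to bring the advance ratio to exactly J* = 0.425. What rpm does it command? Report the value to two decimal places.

set_propeller: D = 2.266 m, P = 1.398 m (p = P/D = 0.616946); state ← (V=0, rpm=0)
throttle_to(4648): rpm ← 4648
set_airspeed(75.14): V ← 75.14 m/s
set_airspeed(34.78): V ← 34.78 m/s
adjust_airspeed(+14.22): V ← 34.78 +14.22 = 49 m/s
final state: V = 49 m/s, rpm = 4648 → n = rpm/60 = 77.466667 rev/s
target J* = 0.425; solve J* = V/(n·D) for n: n = V/(J*·D) = 49/(0.425 × 2.266) = 50.880017 rev/s
rpm = 60·n = 3052.800997

rpm = 3052.80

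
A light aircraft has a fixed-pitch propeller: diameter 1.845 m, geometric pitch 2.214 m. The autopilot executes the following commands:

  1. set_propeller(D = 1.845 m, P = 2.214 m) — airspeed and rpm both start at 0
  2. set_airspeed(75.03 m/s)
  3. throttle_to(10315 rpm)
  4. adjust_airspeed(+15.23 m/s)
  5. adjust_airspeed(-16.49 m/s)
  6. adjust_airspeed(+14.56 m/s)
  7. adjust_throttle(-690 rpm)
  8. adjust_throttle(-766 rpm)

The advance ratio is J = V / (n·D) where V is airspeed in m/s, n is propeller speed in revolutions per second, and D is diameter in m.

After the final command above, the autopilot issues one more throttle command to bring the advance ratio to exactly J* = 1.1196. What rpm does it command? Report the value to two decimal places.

rpm = 2565.67

set_propeller: D = 1.845 m, P = 2.214 m (p = P/D = 1.200000); state ← (V=0, rpm=0)
set_airspeed(75.03): V ← 75.03 m/s
throttle_to(10315): rpm ← 10315
adjust_airspeed(+15.23): V ← 75.03 +15.23 = 90.26 m/s
adjust_airspeed(-16.49): V ← 90.26 -16.49 = 73.77 m/s
adjust_airspeed(+14.56): V ← 73.77 +14.56 = 88.33 m/s
adjust_throttle(-690): rpm ← 10315 -690 = 9625
adjust_throttle(-766): rpm ← 9625 -766 = 8859
final state: V = 88.33 m/s, rpm = 8859 → n = rpm/60 = 147.650000 rev/s
target J* = 1.1196; solve J* = V/(n·D) for n: n = V/(J*·D) = 88.33/(1.1196 × 1.845) = 42.761110 rev/s
rpm = 60·n = 2565.666600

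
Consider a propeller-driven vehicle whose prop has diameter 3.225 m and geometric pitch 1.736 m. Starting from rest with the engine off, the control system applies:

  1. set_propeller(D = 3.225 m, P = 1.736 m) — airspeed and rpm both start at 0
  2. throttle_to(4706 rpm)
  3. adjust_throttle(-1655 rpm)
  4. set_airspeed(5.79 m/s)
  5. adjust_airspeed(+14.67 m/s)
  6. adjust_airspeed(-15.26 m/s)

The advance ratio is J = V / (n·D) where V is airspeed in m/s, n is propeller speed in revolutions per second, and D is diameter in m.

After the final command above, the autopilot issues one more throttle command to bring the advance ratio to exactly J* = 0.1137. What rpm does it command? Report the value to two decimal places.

rpm = 850.87

set_propeller: D = 3.225 m, P = 1.736 m (p = P/D = 0.538295); state ← (V=0, rpm=0)
throttle_to(4706): rpm ← 4706
adjust_throttle(-1655): rpm ← 4706 -1655 = 3051
set_airspeed(5.79): V ← 5.79 m/s
adjust_airspeed(+14.67): V ← 5.79 +14.67 = 20.46 m/s
adjust_airspeed(-15.26): V ← 20.46 -15.26 = 5.2 m/s
final state: V = 5.2 m/s, rpm = 3051 → n = rpm/60 = 50.850000 rev/s
target J* = 0.1137; solve J* = V/(n·D) for n: n = V/(J*·D) = 5.2/(0.1137 × 3.225) = 14.181206 rev/s
rpm = 60·n = 850.872349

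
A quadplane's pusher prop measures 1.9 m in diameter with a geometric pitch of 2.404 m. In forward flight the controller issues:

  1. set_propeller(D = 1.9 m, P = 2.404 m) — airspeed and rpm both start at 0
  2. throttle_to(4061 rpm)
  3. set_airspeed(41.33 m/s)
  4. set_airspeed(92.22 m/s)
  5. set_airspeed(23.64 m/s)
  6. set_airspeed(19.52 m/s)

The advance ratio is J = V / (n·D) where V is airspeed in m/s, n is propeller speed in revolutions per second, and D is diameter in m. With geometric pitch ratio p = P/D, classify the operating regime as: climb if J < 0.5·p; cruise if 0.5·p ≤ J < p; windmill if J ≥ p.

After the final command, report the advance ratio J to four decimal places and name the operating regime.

set_propeller: D = 1.9 m, P = 2.404 m (p = P/D = 1.265263); state ← (V=0, rpm=0)
throttle_to(4061): rpm ← 4061
set_airspeed(41.33): V ← 41.33 m/s
set_airspeed(92.22): V ← 92.22 m/s
set_airspeed(23.64): V ← 23.64 m/s
set_airspeed(19.52): V ← 19.52 m/s
final state: V = 19.52 m/s, rpm = 4061 → n = rpm/60 = 67.683333 rev/s
J = V / (n·D) = 19.52 / (67.683333 × 1.9) = 0.151790
regime bands: climb J<0.6326 | cruise [0.6326, 1.2653) | windmill J≥1.2653
J = 0.1518 → climb

J = 0.1518, regime = climb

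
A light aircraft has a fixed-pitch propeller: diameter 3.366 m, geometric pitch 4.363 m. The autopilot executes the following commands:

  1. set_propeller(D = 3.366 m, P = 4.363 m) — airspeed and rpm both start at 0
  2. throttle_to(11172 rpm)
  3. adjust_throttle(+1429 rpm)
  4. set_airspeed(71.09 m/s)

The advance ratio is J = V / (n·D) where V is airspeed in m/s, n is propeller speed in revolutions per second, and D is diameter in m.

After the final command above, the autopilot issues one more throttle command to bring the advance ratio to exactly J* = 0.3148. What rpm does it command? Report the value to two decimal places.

rpm = 4025.42

set_propeller: D = 3.366 m, P = 4.363 m (p = P/D = 1.296197); state ← (V=0, rpm=0)
throttle_to(11172): rpm ← 11172
adjust_throttle(+1429): rpm ← 11172 +1429 = 12601
set_airspeed(71.09): V ← 71.09 m/s
final state: V = 71.09 m/s, rpm = 12601 → n = rpm/60 = 210.016667 rev/s
target J* = 0.3148; solve J* = V/(n·D) for n: n = V/(J*·D) = 71.09/(0.3148 × 3.366) = 67.090292 rev/s
rpm = 60·n = 4025.417491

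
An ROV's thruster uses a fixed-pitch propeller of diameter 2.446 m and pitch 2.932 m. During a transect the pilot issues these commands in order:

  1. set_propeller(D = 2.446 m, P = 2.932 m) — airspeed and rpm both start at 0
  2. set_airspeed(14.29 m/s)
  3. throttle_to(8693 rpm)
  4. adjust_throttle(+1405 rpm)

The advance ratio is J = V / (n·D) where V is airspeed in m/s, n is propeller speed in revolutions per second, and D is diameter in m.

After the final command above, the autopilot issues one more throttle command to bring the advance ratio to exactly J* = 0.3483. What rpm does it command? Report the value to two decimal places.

rpm = 1006.41

set_propeller: D = 2.446 m, P = 2.932 m (p = P/D = 1.198692); state ← (V=0, rpm=0)
set_airspeed(14.29): V ← 14.29 m/s
throttle_to(8693): rpm ← 8693
adjust_throttle(+1405): rpm ← 8693 +1405 = 10098
final state: V = 14.29 m/s, rpm = 10098 → n = rpm/60 = 168.300000 rev/s
target J* = 0.3483; solve J* = V/(n·D) for n: n = V/(J*·D) = 14.29/(0.3483 × 2.446) = 16.773446 rev/s
rpm = 60·n = 1006.406776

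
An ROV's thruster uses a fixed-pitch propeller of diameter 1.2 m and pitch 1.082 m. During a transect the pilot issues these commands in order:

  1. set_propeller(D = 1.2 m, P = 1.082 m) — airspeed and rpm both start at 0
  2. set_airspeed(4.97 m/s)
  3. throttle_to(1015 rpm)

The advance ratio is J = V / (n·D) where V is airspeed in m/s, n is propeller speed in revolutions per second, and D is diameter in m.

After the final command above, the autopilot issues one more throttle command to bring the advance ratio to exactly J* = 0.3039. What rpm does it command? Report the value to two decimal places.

set_propeller: D = 1.2 m, P = 1.082 m (p = P/D = 0.901667); state ← (V=0, rpm=0)
set_airspeed(4.97): V ← 4.97 m/s
throttle_to(1015): rpm ← 1015
final state: V = 4.97 m/s, rpm = 1015 → n = rpm/60 = 16.916667 rev/s
target J* = 0.3039; solve J* = V/(n·D) for n: n = V/(J*·D) = 4.97/(0.3039 × 1.2) = 13.628387 rev/s
rpm = 60·n = 817.703192

rpm = 817.70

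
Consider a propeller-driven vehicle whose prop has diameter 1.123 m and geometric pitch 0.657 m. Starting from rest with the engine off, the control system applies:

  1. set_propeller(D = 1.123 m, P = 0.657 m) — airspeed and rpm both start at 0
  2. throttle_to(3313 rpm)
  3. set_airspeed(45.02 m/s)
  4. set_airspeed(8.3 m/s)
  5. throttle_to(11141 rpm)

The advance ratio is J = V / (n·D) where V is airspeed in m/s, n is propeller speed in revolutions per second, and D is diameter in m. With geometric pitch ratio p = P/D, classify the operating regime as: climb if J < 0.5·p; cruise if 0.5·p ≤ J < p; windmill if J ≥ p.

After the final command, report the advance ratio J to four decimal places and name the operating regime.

J = 0.0398, regime = climb

set_propeller: D = 1.123 m, P = 0.657 m (p = P/D = 0.585040); state ← (V=0, rpm=0)
throttle_to(3313): rpm ← 3313
set_airspeed(45.02): V ← 45.02 m/s
set_airspeed(8.3): V ← 8.3 m/s
throttle_to(11141): rpm ← 11141
final state: V = 8.3 m/s, rpm = 11141 → n = rpm/60 = 185.683333 rev/s
J = V / (n·D) = 8.3 / (185.683333 × 1.123) = 0.039804
regime bands: climb J<0.2925 | cruise [0.2925, 0.5850) | windmill J≥0.5850
J = 0.0398 → climb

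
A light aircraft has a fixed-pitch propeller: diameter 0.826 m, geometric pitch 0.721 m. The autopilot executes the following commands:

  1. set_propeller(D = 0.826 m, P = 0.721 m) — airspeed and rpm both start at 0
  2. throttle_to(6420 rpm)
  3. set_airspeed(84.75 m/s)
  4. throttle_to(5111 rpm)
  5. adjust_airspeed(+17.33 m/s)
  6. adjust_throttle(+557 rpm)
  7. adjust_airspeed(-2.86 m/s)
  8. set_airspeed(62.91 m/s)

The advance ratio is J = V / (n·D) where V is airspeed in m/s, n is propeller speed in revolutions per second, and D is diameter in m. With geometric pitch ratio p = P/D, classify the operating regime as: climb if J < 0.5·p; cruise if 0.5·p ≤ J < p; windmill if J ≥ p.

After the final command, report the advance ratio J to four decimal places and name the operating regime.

set_propeller: D = 0.826 m, P = 0.721 m (p = P/D = 0.872881); state ← (V=0, rpm=0)
throttle_to(6420): rpm ← 6420
set_airspeed(84.75): V ← 84.75 m/s
throttle_to(5111): rpm ← 5111
adjust_airspeed(+17.33): V ← 84.75 +17.33 = 102.08 m/s
adjust_throttle(+557): rpm ← 5111 +557 = 5668
adjust_airspeed(-2.86): V ← 102.08 -2.86 = 99.22 m/s
set_airspeed(62.91): V ← 62.91 m/s
final state: V = 62.91 m/s, rpm = 5668 → n = rpm/60 = 94.466667 rev/s
J = V / (n·D) = 62.91 / (94.466667 × 0.826) = 0.806234
regime bands: climb J<0.4364 | cruise [0.4364, 0.8729) | windmill J≥0.8729
J = 0.8062 → cruise

J = 0.8062, regime = cruise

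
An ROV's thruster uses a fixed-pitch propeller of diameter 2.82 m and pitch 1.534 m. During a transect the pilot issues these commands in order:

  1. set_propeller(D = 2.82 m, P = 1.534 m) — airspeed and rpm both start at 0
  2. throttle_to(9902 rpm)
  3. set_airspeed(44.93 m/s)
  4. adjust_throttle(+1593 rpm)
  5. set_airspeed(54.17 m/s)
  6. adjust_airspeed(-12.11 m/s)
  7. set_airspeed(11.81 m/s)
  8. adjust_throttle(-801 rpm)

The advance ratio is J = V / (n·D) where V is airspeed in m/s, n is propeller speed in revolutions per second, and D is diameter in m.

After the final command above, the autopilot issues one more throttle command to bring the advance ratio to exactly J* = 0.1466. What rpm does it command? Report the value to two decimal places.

rpm = 1714.03

set_propeller: D = 2.82 m, P = 1.534 m (p = P/D = 0.543972); state ← (V=0, rpm=0)
throttle_to(9902): rpm ← 9902
set_airspeed(44.93): V ← 44.93 m/s
adjust_throttle(+1593): rpm ← 9902 +1593 = 11495
set_airspeed(54.17): V ← 54.17 m/s
adjust_airspeed(-12.11): V ← 54.17 -12.11 = 42.06 m/s
set_airspeed(11.81): V ← 11.81 m/s
adjust_throttle(-801): rpm ← 11495 -801 = 10694
final state: V = 11.81 m/s, rpm = 10694 → n = rpm/60 = 178.233333 rev/s
target J* = 0.1466; solve J* = V/(n·D) for n: n = V/(J*·D) = 11.81/(0.1466 × 2.82) = 28.567144 rev/s
rpm = 60·n = 1714.028620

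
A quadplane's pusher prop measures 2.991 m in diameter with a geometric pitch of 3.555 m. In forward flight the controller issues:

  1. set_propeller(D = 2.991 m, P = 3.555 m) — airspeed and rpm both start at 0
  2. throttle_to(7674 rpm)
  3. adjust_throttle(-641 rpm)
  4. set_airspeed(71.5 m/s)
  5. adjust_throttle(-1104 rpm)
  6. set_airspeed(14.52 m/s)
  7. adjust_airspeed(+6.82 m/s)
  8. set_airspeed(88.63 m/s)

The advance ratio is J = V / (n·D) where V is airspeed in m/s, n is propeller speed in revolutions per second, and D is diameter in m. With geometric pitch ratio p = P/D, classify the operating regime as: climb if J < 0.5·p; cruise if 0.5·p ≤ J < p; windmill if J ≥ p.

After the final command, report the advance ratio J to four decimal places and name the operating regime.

J = 0.2999, regime = climb

set_propeller: D = 2.991 m, P = 3.555 m (p = P/D = 1.188566); state ← (V=0, rpm=0)
throttle_to(7674): rpm ← 7674
adjust_throttle(-641): rpm ← 7674 -641 = 7033
set_airspeed(71.5): V ← 71.5 m/s
adjust_throttle(-1104): rpm ← 7033 -1104 = 5929
set_airspeed(14.52): V ← 14.52 m/s
adjust_airspeed(+6.82): V ← 14.52 +6.82 = 21.34 m/s
set_airspeed(88.63): V ← 88.63 m/s
final state: V = 88.63 m/s, rpm = 5929 → n = rpm/60 = 98.816667 rev/s
J = V / (n·D) = 88.63 / (98.816667 × 2.991) = 0.299871
regime bands: climb J<0.5943 | cruise [0.5943, 1.1886) | windmill J≥1.1886
J = 0.2999 → climb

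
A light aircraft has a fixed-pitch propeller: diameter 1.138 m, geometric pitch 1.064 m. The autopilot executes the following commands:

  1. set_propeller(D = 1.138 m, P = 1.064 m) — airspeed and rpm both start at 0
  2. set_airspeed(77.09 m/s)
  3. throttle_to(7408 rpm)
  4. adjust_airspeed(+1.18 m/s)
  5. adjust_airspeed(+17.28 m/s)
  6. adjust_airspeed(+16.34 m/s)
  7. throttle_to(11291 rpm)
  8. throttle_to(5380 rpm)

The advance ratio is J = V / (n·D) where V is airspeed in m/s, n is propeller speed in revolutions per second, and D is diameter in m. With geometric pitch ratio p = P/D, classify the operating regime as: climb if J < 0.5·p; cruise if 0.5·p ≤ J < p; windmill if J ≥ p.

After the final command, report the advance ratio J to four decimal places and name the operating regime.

J = 1.0965, regime = windmill

set_propeller: D = 1.138 m, P = 1.064 m (p = P/D = 0.934974); state ← (V=0, rpm=0)
set_airspeed(77.09): V ← 77.09 m/s
throttle_to(7408): rpm ← 7408
adjust_airspeed(+1.18): V ← 77.09 +1.18 = 78.27 m/s
adjust_airspeed(+17.28): V ← 78.27 +17.28 = 95.55 m/s
adjust_airspeed(+16.34): V ← 95.55 +16.34 = 111.89 m/s
throttle_to(11291): rpm ← 11291
throttle_to(5380): rpm ← 5380
final state: V = 111.89 m/s, rpm = 5380 → n = rpm/60 = 89.666667 rev/s
J = V / (n·D) = 111.89 / (89.666667 × 1.138) = 1.096524
regime bands: climb J<0.4675 | cruise [0.4675, 0.9350) | windmill J≥0.9350
J = 1.0965 → windmill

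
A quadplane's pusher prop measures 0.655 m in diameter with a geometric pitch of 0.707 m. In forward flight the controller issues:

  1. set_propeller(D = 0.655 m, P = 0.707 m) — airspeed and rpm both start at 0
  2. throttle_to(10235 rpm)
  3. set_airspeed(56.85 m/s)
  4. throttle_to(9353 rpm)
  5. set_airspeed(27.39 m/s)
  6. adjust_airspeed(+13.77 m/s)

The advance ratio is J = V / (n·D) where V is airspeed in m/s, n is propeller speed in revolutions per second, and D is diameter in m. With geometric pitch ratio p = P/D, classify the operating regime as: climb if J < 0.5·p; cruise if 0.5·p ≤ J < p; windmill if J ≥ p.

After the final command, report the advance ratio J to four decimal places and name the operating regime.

J = 0.4031, regime = climb

set_propeller: D = 0.655 m, P = 0.707 m (p = P/D = 1.079389); state ← (V=0, rpm=0)
throttle_to(10235): rpm ← 10235
set_airspeed(56.85): V ← 56.85 m/s
throttle_to(9353): rpm ← 9353
set_airspeed(27.39): V ← 27.39 m/s
adjust_airspeed(+13.77): V ← 27.39 +13.77 = 41.16 m/s
final state: V = 41.16 m/s, rpm = 9353 → n = rpm/60 = 155.883333 rev/s
J = V / (n·D) = 41.16 / (155.883333 × 0.655) = 0.403120
regime bands: climb J<0.5397 | cruise [0.5397, 1.0794) | windmill J≥1.0794
J = 0.4031 → climb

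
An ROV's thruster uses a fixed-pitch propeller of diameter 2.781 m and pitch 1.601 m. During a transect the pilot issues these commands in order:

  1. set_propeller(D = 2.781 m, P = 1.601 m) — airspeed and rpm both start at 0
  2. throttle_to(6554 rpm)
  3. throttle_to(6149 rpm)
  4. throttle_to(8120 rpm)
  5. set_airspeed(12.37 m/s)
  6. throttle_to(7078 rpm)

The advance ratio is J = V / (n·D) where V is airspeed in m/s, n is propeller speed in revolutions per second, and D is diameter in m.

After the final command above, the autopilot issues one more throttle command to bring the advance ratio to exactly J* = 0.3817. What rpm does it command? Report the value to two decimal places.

rpm = 699.19

set_propeller: D = 2.781 m, P = 1.601 m (p = P/D = 0.575692); state ← (V=0, rpm=0)
throttle_to(6554): rpm ← 6554
throttle_to(6149): rpm ← 6149
throttle_to(8120): rpm ← 8120
set_airspeed(12.37): V ← 12.37 m/s
throttle_to(7078): rpm ← 7078
final state: V = 12.37 m/s, rpm = 7078 → n = rpm/60 = 117.966667 rev/s
target J* = 0.3817; solve J* = V/(n·D) for n: n = V/(J*·D) = 12.37/(0.3817 × 2.781) = 11.653236 rev/s
rpm = 60·n = 699.194174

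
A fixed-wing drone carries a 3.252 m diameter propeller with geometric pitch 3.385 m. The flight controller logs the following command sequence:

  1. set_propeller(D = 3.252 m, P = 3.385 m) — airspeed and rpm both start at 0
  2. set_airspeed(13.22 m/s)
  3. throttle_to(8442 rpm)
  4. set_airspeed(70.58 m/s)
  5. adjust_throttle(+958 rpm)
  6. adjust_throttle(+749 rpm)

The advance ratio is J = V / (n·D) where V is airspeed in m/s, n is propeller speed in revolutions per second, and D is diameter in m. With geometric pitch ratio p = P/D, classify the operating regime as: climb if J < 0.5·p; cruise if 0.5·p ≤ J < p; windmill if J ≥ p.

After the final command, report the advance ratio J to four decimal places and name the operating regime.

set_propeller: D = 3.252 m, P = 3.385 m (p = P/D = 1.040898); state ← (V=0, rpm=0)
set_airspeed(13.22): V ← 13.22 m/s
throttle_to(8442): rpm ← 8442
set_airspeed(70.58): V ← 70.58 m/s
adjust_throttle(+958): rpm ← 8442 +958 = 9400
adjust_throttle(+749): rpm ← 9400 +749 = 10149
final state: V = 70.58 m/s, rpm = 10149 → n = rpm/60 = 169.150000 rev/s
J = V / (n·D) = 70.58 / (169.150000 × 3.252) = 0.128310
regime bands: climb J<0.5204 | cruise [0.5204, 1.0409) | windmill J≥1.0409
J = 0.1283 → climb

J = 0.1283, regime = climb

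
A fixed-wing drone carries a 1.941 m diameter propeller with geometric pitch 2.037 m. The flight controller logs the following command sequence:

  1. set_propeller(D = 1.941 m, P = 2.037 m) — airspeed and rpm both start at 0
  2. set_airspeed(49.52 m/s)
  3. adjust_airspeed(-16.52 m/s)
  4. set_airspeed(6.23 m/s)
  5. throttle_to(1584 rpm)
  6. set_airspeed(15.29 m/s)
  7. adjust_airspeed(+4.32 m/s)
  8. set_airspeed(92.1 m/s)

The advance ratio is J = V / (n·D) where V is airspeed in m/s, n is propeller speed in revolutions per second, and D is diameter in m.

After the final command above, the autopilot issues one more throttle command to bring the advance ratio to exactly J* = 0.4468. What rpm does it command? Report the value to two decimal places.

set_propeller: D = 1.941 m, P = 2.037 m (p = P/D = 1.049459); state ← (V=0, rpm=0)
set_airspeed(49.52): V ← 49.52 m/s
adjust_airspeed(-16.52): V ← 49.52 -16.52 = 33 m/s
set_airspeed(6.23): V ← 6.23 m/s
throttle_to(1584): rpm ← 1584
set_airspeed(15.29): V ← 15.29 m/s
adjust_airspeed(+4.32): V ← 15.29 +4.32 = 19.61 m/s
set_airspeed(92.1): V ← 92.1 m/s
final state: V = 92.1 m/s, rpm = 1584 → n = rpm/60 = 26.400000 rev/s
target J* = 0.4468; solve J* = V/(n·D) for n: n = V/(J*·D) = 92.1/(0.4468 × 1.941) = 106.199123 rev/s
rpm = 60·n = 6371.947381

rpm = 6371.95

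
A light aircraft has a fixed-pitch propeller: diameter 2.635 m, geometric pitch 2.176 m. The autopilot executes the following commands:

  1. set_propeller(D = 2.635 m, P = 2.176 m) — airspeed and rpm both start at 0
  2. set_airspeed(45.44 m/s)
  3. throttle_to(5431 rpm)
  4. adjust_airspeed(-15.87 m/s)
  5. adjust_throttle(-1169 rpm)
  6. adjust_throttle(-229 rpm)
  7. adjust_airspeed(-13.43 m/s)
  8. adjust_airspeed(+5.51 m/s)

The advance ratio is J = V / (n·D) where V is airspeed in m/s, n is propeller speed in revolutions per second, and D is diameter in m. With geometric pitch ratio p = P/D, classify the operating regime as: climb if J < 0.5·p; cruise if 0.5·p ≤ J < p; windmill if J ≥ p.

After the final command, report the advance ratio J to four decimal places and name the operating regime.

J = 0.1222, regime = climb

set_propeller: D = 2.635 m, P = 2.176 m (p = P/D = 0.825806); state ← (V=0, rpm=0)
set_airspeed(45.44): V ← 45.44 m/s
throttle_to(5431): rpm ← 5431
adjust_airspeed(-15.87): V ← 45.44 -15.87 = 29.57 m/s
adjust_throttle(-1169): rpm ← 5431 -1169 = 4262
adjust_throttle(-229): rpm ← 4262 -229 = 4033
adjust_airspeed(-13.43): V ← 29.57 -13.43 = 16.14 m/s
adjust_airspeed(+5.51): V ← 16.14 +5.51 = 21.65 m/s
final state: V = 21.65 m/s, rpm = 4033 → n = rpm/60 = 67.216667 rev/s
J = V / (n·D) = 21.65 / (67.216667 × 2.635) = 0.122236
regime bands: climb J<0.4129 | cruise [0.4129, 0.8258) | windmill J≥0.8258
J = 0.1222 → climb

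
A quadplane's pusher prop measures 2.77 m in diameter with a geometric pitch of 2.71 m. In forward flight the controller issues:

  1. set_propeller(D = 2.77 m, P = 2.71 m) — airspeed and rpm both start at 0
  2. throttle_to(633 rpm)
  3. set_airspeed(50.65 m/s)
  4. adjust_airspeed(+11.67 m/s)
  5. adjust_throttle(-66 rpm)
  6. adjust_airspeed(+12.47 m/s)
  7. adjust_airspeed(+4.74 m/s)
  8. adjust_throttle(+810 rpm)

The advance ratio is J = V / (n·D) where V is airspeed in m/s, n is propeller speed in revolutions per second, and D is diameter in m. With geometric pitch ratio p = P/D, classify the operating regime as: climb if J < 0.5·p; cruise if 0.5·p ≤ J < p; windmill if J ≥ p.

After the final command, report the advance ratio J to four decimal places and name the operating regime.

set_propeller: D = 2.77 m, P = 2.71 m (p = P/D = 0.978339); state ← (V=0, rpm=0)
throttle_to(633): rpm ← 633
set_airspeed(50.65): V ← 50.65 m/s
adjust_airspeed(+11.67): V ← 50.65 +11.67 = 62.32 m/s
adjust_throttle(-66): rpm ← 633 -66 = 567
adjust_airspeed(+12.47): V ← 62.32 +12.47 = 74.79 m/s
adjust_airspeed(+4.74): V ← 74.79 +4.74 = 79.53 m/s
adjust_throttle(+810): rpm ← 567 +810 = 1377
final state: V = 79.53 m/s, rpm = 1377 → n = rpm/60 = 22.950000 rev/s
J = V / (n·D) = 79.53 / (22.950000 × 2.77) = 1.251032
regime bands: climb J<0.4892 | cruise [0.4892, 0.9783) | windmill J≥0.9783
J = 1.2510 → windmill

J = 1.2510, regime = windmill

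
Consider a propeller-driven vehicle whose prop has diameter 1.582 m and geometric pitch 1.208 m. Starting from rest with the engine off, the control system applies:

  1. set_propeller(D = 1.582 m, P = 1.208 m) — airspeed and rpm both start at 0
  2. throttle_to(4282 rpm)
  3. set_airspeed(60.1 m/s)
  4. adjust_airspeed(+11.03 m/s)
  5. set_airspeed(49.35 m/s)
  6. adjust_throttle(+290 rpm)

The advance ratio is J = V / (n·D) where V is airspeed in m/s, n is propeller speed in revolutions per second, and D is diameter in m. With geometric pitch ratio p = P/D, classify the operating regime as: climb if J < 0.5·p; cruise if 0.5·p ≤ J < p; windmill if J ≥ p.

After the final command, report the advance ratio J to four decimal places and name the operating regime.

set_propeller: D = 1.582 m, P = 1.208 m (p = P/D = 0.763590); state ← (V=0, rpm=0)
throttle_to(4282): rpm ← 4282
set_airspeed(60.1): V ← 60.1 m/s
adjust_airspeed(+11.03): V ← 60.1 +11.03 = 71.13 m/s
set_airspeed(49.35): V ← 49.35 m/s
adjust_throttle(+290): rpm ← 4282 +290 = 4572
final state: V = 49.35 m/s, rpm = 4572 → n = rpm/60 = 76.200000 rev/s
J = V / (n·D) = 49.35 / (76.200000 × 1.582) = 0.409379
regime bands: climb J<0.3818 | cruise [0.3818, 0.7636) | windmill J≥0.7636
J = 0.4094 → cruise

J = 0.4094, regime = cruise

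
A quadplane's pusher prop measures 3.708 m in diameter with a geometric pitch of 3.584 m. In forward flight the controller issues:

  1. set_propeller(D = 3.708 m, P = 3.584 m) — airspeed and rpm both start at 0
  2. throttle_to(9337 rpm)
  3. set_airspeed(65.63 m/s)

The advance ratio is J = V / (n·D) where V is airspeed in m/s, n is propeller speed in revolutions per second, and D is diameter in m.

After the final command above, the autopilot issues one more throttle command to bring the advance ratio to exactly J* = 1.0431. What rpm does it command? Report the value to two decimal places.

set_propeller: D = 3.708 m, P = 3.584 m (p = P/D = 0.966559); state ← (V=0, rpm=0)
throttle_to(9337): rpm ← 9337
set_airspeed(65.63): V ← 65.63 m/s
final state: V = 65.63 m/s, rpm = 9337 → n = rpm/60 = 155.616667 rev/s
target J* = 1.0431; solve J* = V/(n·D) for n: n = V/(J*·D) = 65.63/(1.0431 × 3.708) = 16.968237 rev/s
rpm = 60·n = 1018.094248

rpm = 1018.09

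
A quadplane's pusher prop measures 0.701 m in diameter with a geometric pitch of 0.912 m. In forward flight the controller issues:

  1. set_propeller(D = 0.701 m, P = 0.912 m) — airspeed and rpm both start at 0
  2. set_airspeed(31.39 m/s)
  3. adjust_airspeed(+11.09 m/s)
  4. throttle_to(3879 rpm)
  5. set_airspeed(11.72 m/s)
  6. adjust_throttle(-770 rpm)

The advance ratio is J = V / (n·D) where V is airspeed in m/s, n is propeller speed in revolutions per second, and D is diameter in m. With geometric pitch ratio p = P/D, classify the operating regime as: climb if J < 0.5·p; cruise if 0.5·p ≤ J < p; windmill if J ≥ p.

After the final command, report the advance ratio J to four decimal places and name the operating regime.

J = 0.3227, regime = climb

set_propeller: D = 0.701 m, P = 0.912 m (p = P/D = 1.300999); state ← (V=0, rpm=0)
set_airspeed(31.39): V ← 31.39 m/s
adjust_airspeed(+11.09): V ← 31.39 +11.09 = 42.48 m/s
throttle_to(3879): rpm ← 3879
set_airspeed(11.72): V ← 11.72 m/s
adjust_throttle(-770): rpm ← 3879 -770 = 3109
final state: V = 11.72 m/s, rpm = 3109 → n = rpm/60 = 51.816667 rev/s
J = V / (n·D) = 11.72 / (51.816667 × 0.701) = 0.322656
regime bands: climb J<0.6505 | cruise [0.6505, 1.3010) | windmill J≥1.3010
J = 0.3227 → climb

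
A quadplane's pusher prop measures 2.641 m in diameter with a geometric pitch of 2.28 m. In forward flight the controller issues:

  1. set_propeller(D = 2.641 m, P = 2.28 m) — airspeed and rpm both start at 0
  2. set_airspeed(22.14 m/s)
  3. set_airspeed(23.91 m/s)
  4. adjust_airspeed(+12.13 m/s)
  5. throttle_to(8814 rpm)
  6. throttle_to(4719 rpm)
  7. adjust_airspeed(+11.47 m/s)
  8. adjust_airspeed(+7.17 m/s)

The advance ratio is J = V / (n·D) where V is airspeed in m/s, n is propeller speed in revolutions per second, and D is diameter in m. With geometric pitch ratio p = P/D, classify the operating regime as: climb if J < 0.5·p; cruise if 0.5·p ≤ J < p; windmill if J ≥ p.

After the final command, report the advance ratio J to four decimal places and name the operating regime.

set_propeller: D = 2.641 m, P = 2.28 m (p = P/D = 0.863309); state ← (V=0, rpm=0)
set_airspeed(22.14): V ← 22.14 m/s
set_airspeed(23.91): V ← 23.91 m/s
adjust_airspeed(+12.13): V ← 23.91 +12.13 = 36.04 m/s
throttle_to(8814): rpm ← 8814
throttle_to(4719): rpm ← 4719
adjust_airspeed(+11.47): V ← 36.04 +11.47 = 47.51 m/s
adjust_airspeed(+7.17): V ← 47.51 +7.17 = 54.68 m/s
final state: V = 54.68 m/s, rpm = 4719 → n = rpm/60 = 78.650000 rev/s
J = V / (n·D) = 54.68 / (78.650000 × 2.641) = 0.263246
regime bands: climb J<0.4317 | cruise [0.4317, 0.8633) | windmill J≥0.8633
J = 0.2632 → climb

J = 0.2632, regime = climb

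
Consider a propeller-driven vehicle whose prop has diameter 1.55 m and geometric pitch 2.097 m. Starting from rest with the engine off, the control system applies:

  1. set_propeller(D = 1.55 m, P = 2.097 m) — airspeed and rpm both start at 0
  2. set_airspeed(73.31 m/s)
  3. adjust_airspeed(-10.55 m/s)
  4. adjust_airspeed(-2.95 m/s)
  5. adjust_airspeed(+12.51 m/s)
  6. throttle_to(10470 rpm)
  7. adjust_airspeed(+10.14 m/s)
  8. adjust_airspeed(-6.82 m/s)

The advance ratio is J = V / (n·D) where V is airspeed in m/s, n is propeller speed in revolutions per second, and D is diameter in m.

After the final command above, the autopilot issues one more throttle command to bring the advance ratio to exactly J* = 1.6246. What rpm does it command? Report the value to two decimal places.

set_propeller: D = 1.55 m, P = 2.097 m (p = P/D = 1.352903); state ← (V=0, rpm=0)
set_airspeed(73.31): V ← 73.31 m/s
adjust_airspeed(-10.55): V ← 73.31 -10.55 = 62.76 m/s
adjust_airspeed(-2.95): V ← 62.76 -2.95 = 59.81 m/s
adjust_airspeed(+12.51): V ← 59.81 +12.51 = 72.32 m/s
throttle_to(10470): rpm ← 10470
adjust_airspeed(+10.14): V ← 72.32 +10.14 = 82.46 m/s
adjust_airspeed(-6.82): V ← 82.46 -6.82 = 75.64 m/s
final state: V = 75.64 m/s, rpm = 10470 → n = rpm/60 = 174.500000 rev/s
target J* = 1.6246; solve J* = V/(n·D) for n: n = V/(J*·D) = 75.64/(1.6246 × 1.55) = 30.038163 rev/s
rpm = 60·n = 1802.289794

rpm = 1802.29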